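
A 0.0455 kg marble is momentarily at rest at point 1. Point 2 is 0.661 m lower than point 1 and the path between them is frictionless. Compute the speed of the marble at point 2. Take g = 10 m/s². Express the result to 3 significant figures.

v = 3.64 m/s

Equating total energy at the two states: mgh = ½mv²
The mass cancels from both sides.
v = √(2gh) = √(2 × 10 × 0.661) = √13.220 = 3.636 m/s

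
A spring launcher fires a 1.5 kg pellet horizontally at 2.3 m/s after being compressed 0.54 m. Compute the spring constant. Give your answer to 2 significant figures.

Energy stored in the spring equals the launch KE: ½kx² = ½mv²
k = mv²/x² = (1.5)(2.3)²/(0.54)² = 27.21 N/m

k = 27 N/m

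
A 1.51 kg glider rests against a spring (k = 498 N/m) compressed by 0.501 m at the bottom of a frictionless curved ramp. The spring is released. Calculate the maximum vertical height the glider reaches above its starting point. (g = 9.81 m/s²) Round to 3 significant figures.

All spring PE becomes gravitational PE at the highest point: ½kx² = mgh
h = kx²/(2mg) = (498)(0.501)²/(2 × 1.51 × 9.81) = 4.219 m

h = 4.22 m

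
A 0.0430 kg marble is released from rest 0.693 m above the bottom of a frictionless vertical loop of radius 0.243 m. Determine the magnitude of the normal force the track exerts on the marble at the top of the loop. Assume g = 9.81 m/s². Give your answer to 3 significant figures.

N = 0.297 N

Energy from release to top (height 2r): mgh = ½mv_top² + mg(2r)
v_top² = 2g(h − 2r) = 2(9.81)(0.693 − 0.4860) = 4.0613 m²/s²
At the top, both N and weight point toward the centre: N + mg = mv_top²/r
N = m(v_top²/r − g) = 0.0430(4.0613/0.243 − 9.81) = 0.2968 N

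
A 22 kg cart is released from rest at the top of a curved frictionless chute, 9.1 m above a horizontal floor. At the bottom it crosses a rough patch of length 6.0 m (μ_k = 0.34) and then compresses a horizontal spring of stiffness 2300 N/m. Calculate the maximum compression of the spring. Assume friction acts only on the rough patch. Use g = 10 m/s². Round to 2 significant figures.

x = 1.2 m

Initial energy: E₁ = mgh = (22)(10)(9.1) = 2002.0 J
Friction removes W_f = μ_k mg d = (0.34)(22)(10)(6.0) = 448.8 J
Energy reaching the spring: E = 2002.0 − 448.8 = 1553.2 J
At max compression ½kx² = E ⇒ x = √(2E/k) = √(2 × 1553.2/2300) = 1.162 m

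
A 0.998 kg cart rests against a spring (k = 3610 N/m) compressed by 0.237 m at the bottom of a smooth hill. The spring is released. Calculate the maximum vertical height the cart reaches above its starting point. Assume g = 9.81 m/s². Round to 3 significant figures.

At maximum height the cart is at rest, so ½kx² = mgh
h = kx²/(2mg) = (3610)(0.237)²/(2 × 0.998 × 9.81) = 10.36 m

h = 10.4 m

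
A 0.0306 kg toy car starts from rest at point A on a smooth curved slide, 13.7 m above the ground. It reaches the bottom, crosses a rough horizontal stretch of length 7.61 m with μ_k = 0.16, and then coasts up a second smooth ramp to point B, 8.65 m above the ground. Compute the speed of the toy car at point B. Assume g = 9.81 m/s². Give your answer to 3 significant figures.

Energy at A: mgh₁ = (0.0306)(9.81)(13.7) = 4.1125 J
Friction loss: W_f = μ_k mg d = 0.3655 J
At B: ½mv² + mgh₂ = mgh₁ − W_f
½mv² = 4.1125 − 0.3655 − 2.5966 = 1.1504 J
v = √(2 × 1.1504/0.0306) = 8.671 m/s

v = 8.67 m/s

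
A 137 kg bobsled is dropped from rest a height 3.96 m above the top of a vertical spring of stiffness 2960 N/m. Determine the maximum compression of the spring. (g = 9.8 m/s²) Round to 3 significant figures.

Take the reference level at the top of the uncompressed spring. At max compression the bobsled has fallen H + x and is momentarily at rest:
mg(H + x) = ½kx²
½(2960)x² − (137)(9.8)x − (137)(9.8)(3.96) = 0
1480x² − 1343x − 5317 = 0
x = [1343 + √(1.803e+06 + 3.1475e+07)]/(2 × 1480) = 2.402 m

x = 2.40 m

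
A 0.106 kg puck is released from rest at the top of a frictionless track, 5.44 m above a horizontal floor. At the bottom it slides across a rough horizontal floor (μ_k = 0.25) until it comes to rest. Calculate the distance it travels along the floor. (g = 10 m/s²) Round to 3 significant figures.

Energy bookkeeping (friction removes W_f = μ_k N d):
At rest all PE has been dissipated by friction: mgh = μ_k m g d
d = h/μ_k = 5.44/0.25 = 21.76 m

d = 21.8 m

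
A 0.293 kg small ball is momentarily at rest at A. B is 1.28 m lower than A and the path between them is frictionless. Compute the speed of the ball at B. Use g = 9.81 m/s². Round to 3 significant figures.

v = 5.01 m/s

Energy conservation between the two points: mgh = ½mv²
The mass cancels from both sides.
v = √(2gh) = √(2 × 9.81 × 1.28) = √25.114 = 5.011 m/s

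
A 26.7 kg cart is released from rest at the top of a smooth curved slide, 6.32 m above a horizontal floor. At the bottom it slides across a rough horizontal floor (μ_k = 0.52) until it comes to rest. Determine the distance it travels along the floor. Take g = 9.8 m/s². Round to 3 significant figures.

Energy bookkeeping (friction removes W_f = μ_k N d):
At rest all PE has been dissipated by friction: mgh = μ_k m g d
d = h/μ_k = 6.32/0.52 = 12.15 m

d = 12.2 m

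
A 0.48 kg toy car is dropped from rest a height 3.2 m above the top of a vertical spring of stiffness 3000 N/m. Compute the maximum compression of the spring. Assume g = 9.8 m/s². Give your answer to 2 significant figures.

x = 0.10 m

Measuring PE from the top of the relaxed spring, at max compression the car has dropped H + x with zero KE, so:
mg(H + x) = ½kx²
½(3000)x² − (0.48)(9.8)x − (0.48)(9.8)(3.2) = 0
1500x² − 4.704x − 15.05 = 0
x = [4.704 + √(22.13 + 90317)]/(2 × 1500) = 0.1018 m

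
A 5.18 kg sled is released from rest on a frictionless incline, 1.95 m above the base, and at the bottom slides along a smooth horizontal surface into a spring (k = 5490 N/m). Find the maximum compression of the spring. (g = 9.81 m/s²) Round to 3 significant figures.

At max compression the sled is momentarily at rest: mgh = ½kx²
x = √(2mgh/k) = √(2 × 5.18 × 9.81 × 1.95 / 5490) = 0.1900 m

x = 0.190 m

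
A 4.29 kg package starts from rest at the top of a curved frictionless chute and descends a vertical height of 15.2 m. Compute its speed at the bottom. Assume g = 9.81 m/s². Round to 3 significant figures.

By conservation of mechanical energy, mgh = ½mv²
v = √(2gh) = √(2 × 9.81 × 15.2) = √298.22 = 17.27 m/s

v = 17.3 m/s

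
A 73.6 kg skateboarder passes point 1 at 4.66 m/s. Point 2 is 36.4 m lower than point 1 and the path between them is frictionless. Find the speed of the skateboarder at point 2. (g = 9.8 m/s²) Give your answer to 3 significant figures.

By conservation of mechanical energy, ½mv₀² + mgh = ½mv²
v² = v₀² + 2gh = (4.66)² + 2(9.8)(36.4) = 735.16
v = √735.16 = 27.11 m/s

v = 27.1 m/s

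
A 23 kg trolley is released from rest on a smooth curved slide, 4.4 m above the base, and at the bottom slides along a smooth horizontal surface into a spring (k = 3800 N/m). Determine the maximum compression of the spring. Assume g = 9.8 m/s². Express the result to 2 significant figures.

x = 0.72 m

Energy conservation (no friction) from release to max compression: mgh = ½kx²
x = √(2mgh/k) = √(2 × 23 × 9.8 × 4.4 / 3800) = 0.7225 m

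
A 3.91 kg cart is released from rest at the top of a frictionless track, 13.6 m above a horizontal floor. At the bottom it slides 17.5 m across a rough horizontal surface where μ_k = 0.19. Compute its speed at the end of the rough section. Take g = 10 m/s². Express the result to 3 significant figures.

Applying the work–energy principle:
mgh = ½mv² + μ_k m g d
W_f = μ_k mg d = (0.19)(3.91)(10)(17.5) = 130.0 J
½mv² = mgh − W_f = 531.76 − 130.0 = 401.75 J
v = √(2 × 401.75/3.91) = 14.34 m/s

v = 14.3 m/s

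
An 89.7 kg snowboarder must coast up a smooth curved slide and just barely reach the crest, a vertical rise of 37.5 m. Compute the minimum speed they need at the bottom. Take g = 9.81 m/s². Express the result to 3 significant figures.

At the top they are momentarily at rest, so all KE converts to PE: ½mv² = mgh
v = √(2gh) = √(2 × 9.81 × 37.5) = 27.12 m/s

v = 27.1 m/s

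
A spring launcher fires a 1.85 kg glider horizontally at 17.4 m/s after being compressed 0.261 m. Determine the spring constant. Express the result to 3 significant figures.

k = 8220 N/m

Spring PE at full compression equals KE at release: ½kx² = ½mv²
k = mv²/x² = (1.85)(17.4)²/(0.261)² = 8222 N/m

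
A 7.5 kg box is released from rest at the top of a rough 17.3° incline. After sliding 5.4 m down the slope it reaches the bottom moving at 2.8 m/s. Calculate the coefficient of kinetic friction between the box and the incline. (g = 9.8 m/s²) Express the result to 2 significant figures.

mgh = ½mv² + μ_k (mg cosθ) L, with h = L sinθ
mgL sinθ = 118.03 J; ½mv² = 29.400 J
W_f = 118.03 − 29.400 = 88.63 J
μ_k = W_f/(mg cosθ · L) = 88.63/(70.17 × 5.4) = 0.2339

μ_k = 0.23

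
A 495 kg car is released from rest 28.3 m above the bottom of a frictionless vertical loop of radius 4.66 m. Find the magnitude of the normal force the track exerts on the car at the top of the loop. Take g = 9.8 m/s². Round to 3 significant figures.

Energy from release to top (height 2r): mgh = ½mv_top² + mg(2r)
v_top² = 2g(h − 2r) = 2(9.8)(28.3 − 9.320) = 372.01 m²/s²
At the top, both N and weight point toward the centre: N + mg = mv_top²/r
N = m(v_top²/r − g) = 495(372.01/4.66 − 9.8) = 34665 N

N = 34700 N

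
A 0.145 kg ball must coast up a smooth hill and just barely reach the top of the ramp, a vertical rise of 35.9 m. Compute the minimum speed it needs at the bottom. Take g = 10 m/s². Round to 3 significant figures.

At the top it is momentarily at rest, so all KE converts to PE: ½mv² = mgh
v = √(2gh) = √(2 × 10 × 35.9) = 26.80 m/s

v = 26.8 m/s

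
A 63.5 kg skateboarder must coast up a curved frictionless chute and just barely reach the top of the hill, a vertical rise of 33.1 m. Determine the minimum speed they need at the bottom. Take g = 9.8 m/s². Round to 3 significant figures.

v = 25.5 m/s

At the top they are momentarily at rest, so all KE converts to PE: ½mv² = mgh
v = √(2gh) = √(2 × 9.8 × 33.1) = 25.47 m/s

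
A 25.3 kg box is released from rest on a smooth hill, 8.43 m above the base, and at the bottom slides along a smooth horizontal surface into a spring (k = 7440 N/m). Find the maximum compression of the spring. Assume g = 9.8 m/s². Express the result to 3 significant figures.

Gravitational PE at the top equals spring PE at max compression: mgh = ½kx²
x = √(2mgh/k) = √(2 × 25.3 × 9.8 × 8.43 / 7440) = 0.7496 m

x = 0.750 m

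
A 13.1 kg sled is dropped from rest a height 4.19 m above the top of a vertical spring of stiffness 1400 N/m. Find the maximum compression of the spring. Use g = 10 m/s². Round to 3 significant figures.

Take the reference level at the top of the uncompressed spring. At max compression the sled has fallen H + x and is momentarily at rest:
mg(H + x) = ½kx²
½(1400)x² − (13.1)(10)x − (13.1)(10)(4.19) = 0
700.0x² − 131.0x − 548.9 = 0
x = [131.0 + √(17161 + 1.5369e+06)]/(2 × 700.0) = 0.9840 m

x = 0.984 m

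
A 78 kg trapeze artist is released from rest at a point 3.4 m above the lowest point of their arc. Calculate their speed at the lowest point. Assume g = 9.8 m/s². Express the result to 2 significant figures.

By conservation of mechanical energy, mgh = ½mv²
v = √(2gh) = √(2 × 9.8 × 3.4) = √66.640 = 8.163 m/s

v = 8.2 m/s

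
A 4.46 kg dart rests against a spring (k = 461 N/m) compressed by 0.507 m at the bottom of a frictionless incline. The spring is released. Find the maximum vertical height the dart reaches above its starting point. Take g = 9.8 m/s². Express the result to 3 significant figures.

h = 1.36 m

Energy conservation from release to the highest point: ½kx² = mgh
h = kx²/(2mg) = (461)(0.507)²/(2 × 4.46 × 9.8) = 1.356 m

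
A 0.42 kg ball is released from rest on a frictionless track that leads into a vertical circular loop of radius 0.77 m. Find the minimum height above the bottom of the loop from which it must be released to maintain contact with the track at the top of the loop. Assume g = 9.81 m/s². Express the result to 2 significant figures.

h = 1.9 m

At the top, for minimum speed gravity alone supplies the centripetal force: mg = mv_top²/r ⇒ v_top² = gr = 7.554 m²/s²
Energy conservation from release height h to the top (height 2r): mgh = ½mv_top² + mg(2r)
h = v_top²/(2g) + 2r = r/2 + 2r = 5r/2 = 1.925 m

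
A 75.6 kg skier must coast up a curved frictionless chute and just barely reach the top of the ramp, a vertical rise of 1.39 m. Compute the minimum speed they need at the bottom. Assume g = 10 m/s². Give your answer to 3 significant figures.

At the top they are momentarily at rest, so all KE converts to PE: ½mv² = mgh
v = √(2gh) = √(2 × 10 × 1.39) = 5.273 m/s

v = 5.27 m/s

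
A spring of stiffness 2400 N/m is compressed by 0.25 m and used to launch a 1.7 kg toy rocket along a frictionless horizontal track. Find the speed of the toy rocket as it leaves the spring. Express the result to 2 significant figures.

Spring PE converts entirely to kinetic energy: ½kx² = ½mv²
v = x√(k/m) = 0.25 × √(2400/1.7) = 9.393 m/s

v = 9.4 m/s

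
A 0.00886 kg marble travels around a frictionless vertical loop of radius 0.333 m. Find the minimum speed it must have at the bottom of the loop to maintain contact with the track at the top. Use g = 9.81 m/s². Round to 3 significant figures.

At the top: mg = mv_top²/r ⇒ v_top² = gr = 3.267 m²/s²
Energy from bottom to top (height 2r): ½mv_bot² = ½mv_top² + mg(2r)
v_bot² = gr + 4gr = 5gr = 16.33
v_bot = √(5gr) = 4.041 m/s

v = 4.04 m/s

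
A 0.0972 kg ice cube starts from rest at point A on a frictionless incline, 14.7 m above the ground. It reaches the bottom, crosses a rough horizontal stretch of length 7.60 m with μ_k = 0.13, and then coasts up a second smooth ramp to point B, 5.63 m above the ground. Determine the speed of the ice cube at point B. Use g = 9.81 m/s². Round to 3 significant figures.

Energy at A: mgh₁ = (0.0972)(9.81)(14.7) = 14.017 J
Friction loss: W_f = μ_k mg d = 0.9421 J
At B: ½mv² + mgh₂ = mgh₁ − W_f
½mv² = 14.017 − 0.9421 − 5.3684 = 7.7064 J
v = √(2 × 7.7064/0.0972) = 12.59 m/s

v = 12.6 m/s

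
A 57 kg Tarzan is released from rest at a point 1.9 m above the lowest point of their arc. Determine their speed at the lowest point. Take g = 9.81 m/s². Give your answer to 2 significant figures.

Energy conservation between the two points: mgh = ½mv²
The mass cancels from both sides.
v = √(2gh) = √(2 × 9.81 × 1.9) = √37.278 = 6.106 m/s

v = 6.1 m/s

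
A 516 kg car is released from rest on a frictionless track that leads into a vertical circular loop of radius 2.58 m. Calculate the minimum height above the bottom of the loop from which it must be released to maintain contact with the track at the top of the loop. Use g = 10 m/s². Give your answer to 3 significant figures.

h = 6.45 m

At the top, for minimum speed gravity alone supplies the centripetal force: mg = mv_top²/r ⇒ v_top² = gr = 25.80 m²/s²
Energy conservation from release height h to the top (height 2r): mgh = ½mv_top² + mg(2r)
h = v_top²/(2g) + 2r = r/2 + 2r = 5r/2 = 6.450 m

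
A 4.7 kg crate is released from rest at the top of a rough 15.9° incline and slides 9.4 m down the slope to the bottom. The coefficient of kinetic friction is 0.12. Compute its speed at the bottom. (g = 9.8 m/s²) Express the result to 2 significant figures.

Taking the bottom as reference, mgh = ½mv² + μ_k N L with h = L sinθ, N = mg cosθ:
mgh = mgL sinθ = (4.7)(9.8)(9.4)sin15.9° = 118.61 J
W_f = μ_k mg cosθ · L = (0.12)(4.7)(9.8)cos15.9°·9.4 = 49.97 J
½mv² = 118.61 − 49.97 = 68.647 J
v = √(2 × 68.647/4.7) = 5.405 m/s

v = 5.4 m/s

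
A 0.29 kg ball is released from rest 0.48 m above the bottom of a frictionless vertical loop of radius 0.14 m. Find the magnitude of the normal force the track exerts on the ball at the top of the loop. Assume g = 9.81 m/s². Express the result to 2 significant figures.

N = 5.3 N

Energy from release to top (height 2r): mgh = ½mv_top² + mg(2r)
v_top² = 2g(h − 2r) = 2(9.81)(0.48 − 0.2800) = 3.9240 m²/s²
At the top, both N and weight point toward the centre: N + mg = mv_top²/r
N = m(v_top²/r − g) = 0.29(3.9240/0.14 − 9.81) = 5.283 N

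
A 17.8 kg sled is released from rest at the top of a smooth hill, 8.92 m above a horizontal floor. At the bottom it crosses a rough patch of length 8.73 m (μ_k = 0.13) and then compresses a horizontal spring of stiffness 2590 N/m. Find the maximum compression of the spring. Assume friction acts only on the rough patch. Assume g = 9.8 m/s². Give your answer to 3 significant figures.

x = 1.02 m

Initial energy: E₁ = mgh = (17.8)(9.8)(8.92) = 1556.0 J
Friction removes W_f = μ_k mg d = (0.13)(17.8)(9.8)(8.73) = 198.0 J
Energy reaching the spring: E = 1556.0 − 198.0 = 1358.0 J
At max compression ½kx² = E ⇒ x = √(2E/k) = √(2 × 1358.0/2590) = 1.024 m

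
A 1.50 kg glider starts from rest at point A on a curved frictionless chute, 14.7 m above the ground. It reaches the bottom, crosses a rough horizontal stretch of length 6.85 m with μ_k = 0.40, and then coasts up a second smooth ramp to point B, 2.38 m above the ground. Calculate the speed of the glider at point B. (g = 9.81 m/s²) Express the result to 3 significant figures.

Energy at A: mgh₁ = (1.50)(9.81)(14.7) = 216.31 J
Friction loss: W_f = μ_k mg d = 40.32 J
At B: ½mv² + mgh₂ = mgh₁ − W_f
½mv² = 216.31 − 40.32 − 35.022 = 140.97 J
v = √(2 × 140.97/1.50) = 13.71 m/s

v = 13.7 m/s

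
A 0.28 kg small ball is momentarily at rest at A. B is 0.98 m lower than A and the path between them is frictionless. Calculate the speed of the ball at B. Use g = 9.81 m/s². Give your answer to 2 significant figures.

By conservation of mechanical energy, mgh = ½mv²
v = √(2gh) = √(2 × 9.81 × 0.98) = √19.228 = 4.385 m/s

v = 4.4 m/s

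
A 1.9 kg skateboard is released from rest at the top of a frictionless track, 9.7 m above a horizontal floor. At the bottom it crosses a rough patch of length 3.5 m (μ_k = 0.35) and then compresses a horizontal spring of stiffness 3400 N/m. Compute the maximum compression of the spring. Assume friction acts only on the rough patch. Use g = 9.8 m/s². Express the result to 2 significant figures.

Initial energy: E₁ = mgh = (1.9)(9.8)(9.7) = 180.61 J
Friction removes W_f = μ_k mg d = (0.35)(1.9)(9.8)(3.5) = 22.81 J
Energy reaching the spring: E = 180.61 − 22.81 = 157.80 J
At max compression ½kx² = E ⇒ x = √(2E/k) = √(2 × 157.80/3400) = 0.3047 m

x = 0.30 m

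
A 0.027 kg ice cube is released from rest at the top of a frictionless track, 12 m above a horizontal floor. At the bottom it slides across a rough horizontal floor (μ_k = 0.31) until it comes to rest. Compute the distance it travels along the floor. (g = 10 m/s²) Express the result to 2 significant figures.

d = 39 m

Energy bookkeeping (friction removes W_f = μ_k N d):
At rest all PE has been dissipated by friction: mgh = μ_k m g d
d = h/μ_k = 12/0.31 = 38.71 m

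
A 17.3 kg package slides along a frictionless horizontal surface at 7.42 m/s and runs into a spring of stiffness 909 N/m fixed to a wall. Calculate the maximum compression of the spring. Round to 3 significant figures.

All KE is stored as spring PE at maximum compression: ½mv² = ½kx²
x = v√(m/k) = 7.42 × √(17.3/909) = 1.024 m

x = 1.02 m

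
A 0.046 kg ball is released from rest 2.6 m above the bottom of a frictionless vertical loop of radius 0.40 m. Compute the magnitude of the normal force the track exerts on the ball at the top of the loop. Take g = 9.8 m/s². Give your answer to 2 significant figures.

N = 3.6 N

Energy from release to top (height 2r): mgh = ½mv_top² + mg(2r)
v_top² = 2g(h − 2r) = 2(9.8)(2.6 − 0.8000) = 35.280 m²/s²
At the top, both N and weight point toward the centre: N + mg = mv_top²/r
N = m(v_top²/r − g) = 0.046(35.280/0.40 − 9.8) = 3.606 N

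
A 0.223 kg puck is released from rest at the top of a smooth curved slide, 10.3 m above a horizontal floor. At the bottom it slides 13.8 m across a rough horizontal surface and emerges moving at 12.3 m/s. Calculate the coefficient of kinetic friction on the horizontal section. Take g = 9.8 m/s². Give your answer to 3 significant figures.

μ_k = 0.187

Energy bookkeeping (friction removes W_f = μ_k N d):
mgh = ½mv² + μ_k m g d
mgh = 22.510 J; ½mv² = 16.869 J
W_f = 22.510 − 16.869 = 5.641 J
μ_k = W_f/(mg·d) = 5.641/(2.185 × 13.8) = 0.1870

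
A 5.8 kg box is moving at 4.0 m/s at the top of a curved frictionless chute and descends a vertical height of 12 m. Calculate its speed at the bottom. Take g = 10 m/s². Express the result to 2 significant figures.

Equating total energy at the two states: ½mv₀² + mgh = ½mv²
v² = v₀² + 2gh = (4.0)² + 2(10)(12) = 256.00
v = √256.00 = 16.00 m/s

v = 16 m/s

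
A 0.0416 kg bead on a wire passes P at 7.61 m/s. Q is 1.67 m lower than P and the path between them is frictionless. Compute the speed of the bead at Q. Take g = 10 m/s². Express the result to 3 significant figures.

Mechanical energy is conserved (no friction): ½mv₀² + mgh = ½mv²
v² = v₀² + 2gh = (7.61)² + 2(10)(1.67) = 91.312
v = √91.312 = 9.556 m/s

v = 9.56 m/s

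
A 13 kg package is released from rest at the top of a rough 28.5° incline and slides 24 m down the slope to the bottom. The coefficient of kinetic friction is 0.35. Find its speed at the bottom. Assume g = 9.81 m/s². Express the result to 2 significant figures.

v = 8.9 m/s

Energy: mgh = ½mv² + W_f, with h = L sinθ and W_f = μ_k (mg cosθ) L
mgh = mgL sinθ = (13)(9.81)(24)sin28.5° = 1460.4 J
W_f = μ_k mg cosθ · L = (0.35)(13)(9.81)cos28.5°·24 = 941.4 J
½mv² = 1460.4 − 941.4 = 519.01 J
v = √(2 × 519.01/13) = 8.936 m/s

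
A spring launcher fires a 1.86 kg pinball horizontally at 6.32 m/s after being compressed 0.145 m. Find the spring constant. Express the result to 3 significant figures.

½kx² = ½mv²
k = mv²/x² = (1.86)(6.32)²/(0.145)² = 3534 N/m

k = 3530 N/m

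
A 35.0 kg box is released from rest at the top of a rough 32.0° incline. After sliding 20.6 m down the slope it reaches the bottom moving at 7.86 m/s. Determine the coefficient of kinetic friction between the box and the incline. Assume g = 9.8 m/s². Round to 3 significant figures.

The energy dissipated by friction is the PE lost minus the KE gained:
mgL sinθ = 3744.3 J; ½mv² = 1081.1 J
W_f = 3744.3 − 1081.1 = 2663 J
μ_k = W_f/(mg cosθ · L) = 2663/(290.9 × 20.6) = 0.4444

μ_k = 0.444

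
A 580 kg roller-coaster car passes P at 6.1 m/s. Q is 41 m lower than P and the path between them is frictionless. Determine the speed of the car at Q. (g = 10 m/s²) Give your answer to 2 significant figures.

v = 29 m/s

Equating total energy at the two states: ½mv₀² + mgh = ½mv²
v² = v₀² + 2gh = (6.1)² + 2(10)(41) = 857.21
v = √857.21 = 29.28 m/s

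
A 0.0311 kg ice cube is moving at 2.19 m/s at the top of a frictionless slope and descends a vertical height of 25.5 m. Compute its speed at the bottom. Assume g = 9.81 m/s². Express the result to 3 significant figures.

Energy conservation between the two points: ½mv₀² + mgh = ½mv²
The mass cancels from both sides.
v² = v₀² + 2gh = (2.19)² + 2(9.81)(25.5) = 505.11
v = √505.11 = 22.47 m/s

v = 22.5 m/s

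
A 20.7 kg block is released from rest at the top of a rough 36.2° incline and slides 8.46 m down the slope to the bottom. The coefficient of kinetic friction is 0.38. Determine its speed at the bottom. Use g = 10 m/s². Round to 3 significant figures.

v = 6.93 m/s

Energy: mgh = ½mv² + W_f, with h = L sinθ and W_f = μ_k (mg cosθ) L
mgh = mgL sinθ = (20.7)(10)(8.46)sin36.2° = 1034.3 J
W_f = μ_k mg cosθ · L = (0.38)(20.7)(10)cos36.2°·8.46 = 537.0 J
½mv² = 1034.3 − 537.0 = 497.28 J
v = √(2 × 497.28/20.7) = 6.932 m/s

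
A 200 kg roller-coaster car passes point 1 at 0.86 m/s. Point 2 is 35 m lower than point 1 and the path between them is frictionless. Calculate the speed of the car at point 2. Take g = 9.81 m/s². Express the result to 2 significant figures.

Mechanical energy is conserved (no friction): ½mv₀² + mgh = ½mv²
v² = v₀² + 2gh = (0.86)² + 2(9.81)(35) = 687.44
v = √687.44 = 26.22 m/s

v = 26 m/s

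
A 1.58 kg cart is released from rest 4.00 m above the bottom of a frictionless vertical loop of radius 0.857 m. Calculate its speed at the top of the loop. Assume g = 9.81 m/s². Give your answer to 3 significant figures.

v = 6.70 m/s

Energy conservation: mgh = ½mv_top² + mg(2r)
v_top² = 2g(h − 2r) = 2(9.81)(4.00 − 1.714) = 44.85
v_top = 6.697 m/s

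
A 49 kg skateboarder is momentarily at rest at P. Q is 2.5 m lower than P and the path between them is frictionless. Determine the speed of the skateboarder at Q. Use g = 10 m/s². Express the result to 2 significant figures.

Equating total energy at the two states: mgh = ½mv²
The mass cancels from both sides.
v = √(2gh) = √(2 × 10 × 2.5) = √50.000 = 7.071 m/s

v = 7.1 m/s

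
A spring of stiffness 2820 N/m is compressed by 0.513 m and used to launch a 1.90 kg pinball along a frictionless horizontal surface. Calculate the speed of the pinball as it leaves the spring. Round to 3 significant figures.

v = 19.8 m/s

Conservation of energy: ½kx² = ½mv²
v = x√(k/m) = 0.513 × √(2820/1.90) = 19.76 m/s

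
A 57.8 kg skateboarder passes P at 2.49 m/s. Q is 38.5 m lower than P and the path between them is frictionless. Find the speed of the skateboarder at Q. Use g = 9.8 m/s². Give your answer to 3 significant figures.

v = 27.6 m/s

Energy conservation between the two points: ½mv₀² + mgh = ½mv²
v² = v₀² + 2gh = (2.49)² + 2(9.8)(38.5) = 760.80
v = √760.80 = 27.58 m/s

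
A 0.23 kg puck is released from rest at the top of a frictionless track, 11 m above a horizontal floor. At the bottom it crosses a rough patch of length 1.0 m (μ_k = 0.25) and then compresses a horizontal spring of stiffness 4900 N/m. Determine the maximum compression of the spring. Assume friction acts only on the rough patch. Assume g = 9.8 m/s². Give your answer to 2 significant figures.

Initial energy: E₁ = mgh = (0.23)(9.8)(11) = 24.794 J
Friction removes W_f = μ_k mg d = (0.25)(0.23)(9.8)(1.0) = 0.5635 J
Energy reaching the spring: E = 24.794 − 0.5635 = 24.231 J
At max compression ½kx² = E ⇒ x = √(2E/k) = √(2 × 24.231/4900) = 0.09945 m

x = 0.099 m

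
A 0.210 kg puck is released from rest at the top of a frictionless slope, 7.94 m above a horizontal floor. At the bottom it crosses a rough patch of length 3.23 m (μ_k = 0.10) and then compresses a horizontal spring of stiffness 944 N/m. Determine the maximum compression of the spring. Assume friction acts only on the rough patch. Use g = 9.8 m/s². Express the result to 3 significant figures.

x = 0.182 m

Initial energy: E₁ = mgh = (0.210)(9.8)(7.94) = 16.341 J
Friction removes W_f = μ_k mg d = (0.10)(0.210)(9.8)(3.23) = 0.6647 J
Energy reaching the spring: E = 16.341 − 0.6647 = 15.676 J
At max compression ½kx² = E ⇒ x = √(2E/k) = √(2 × 15.676/944) = 0.1822 m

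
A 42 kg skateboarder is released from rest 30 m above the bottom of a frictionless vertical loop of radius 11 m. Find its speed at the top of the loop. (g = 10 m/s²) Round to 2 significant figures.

v = 13 m/s

Energy conservation: mgh = ½mv_top² + mg(2r)
v_top² = 2g(h − 2r) = 2(10)(30 − 22.00) = 160.0
v_top = 12.65 m/s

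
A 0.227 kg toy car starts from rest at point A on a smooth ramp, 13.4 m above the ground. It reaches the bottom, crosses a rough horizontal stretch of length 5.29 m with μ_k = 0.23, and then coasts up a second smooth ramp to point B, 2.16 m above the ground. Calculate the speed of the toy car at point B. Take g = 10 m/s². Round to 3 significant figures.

v = 14.2 m/s

Energy at A: mgh₁ = (0.227)(10)(13.4) = 30.418 J
Friction loss: W_f = μ_k mg d = 2.762 J
At B: ½mv² + mgh₂ = mgh₁ − W_f
½mv² = 30.418 − 2.762 − 4.9032 = 22.753 J
v = √(2 × 22.753/0.227) = 14.16 m/s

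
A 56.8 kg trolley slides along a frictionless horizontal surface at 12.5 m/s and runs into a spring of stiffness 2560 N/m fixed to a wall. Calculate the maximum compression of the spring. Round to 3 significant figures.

x = 1.86 m

All KE is stored as spring PE at maximum compression: ½mv² = ½kx²
x = v√(m/k) = 12.5 × √(56.8/2560) = 1.862 m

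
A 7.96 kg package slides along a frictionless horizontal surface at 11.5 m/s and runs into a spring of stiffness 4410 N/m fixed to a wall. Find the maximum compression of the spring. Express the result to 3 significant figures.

At max compression the package is momentarily at rest: ½mv² = ½kx²
x = v√(m/k) = 11.5 × √(7.96/4410) = 0.4886 m

x = 0.489 m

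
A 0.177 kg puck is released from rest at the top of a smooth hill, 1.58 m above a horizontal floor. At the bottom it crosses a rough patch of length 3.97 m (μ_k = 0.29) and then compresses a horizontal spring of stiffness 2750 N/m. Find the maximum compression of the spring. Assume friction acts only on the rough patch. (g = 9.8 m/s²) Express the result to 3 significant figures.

Initial energy: E₁ = mgh = (0.177)(9.8)(1.58) = 2.7407 J
Friction removes W_f = μ_k mg d = (0.29)(0.177)(9.8)(3.97) = 1.997 J
Energy reaching the spring: E = 2.7407 − 1.997 = 0.74362 J
At max compression ½kx² = E ⇒ x = √(2E/k) = √(2 × 0.74362/2750) = 0.02326 m

x = 0.0233 m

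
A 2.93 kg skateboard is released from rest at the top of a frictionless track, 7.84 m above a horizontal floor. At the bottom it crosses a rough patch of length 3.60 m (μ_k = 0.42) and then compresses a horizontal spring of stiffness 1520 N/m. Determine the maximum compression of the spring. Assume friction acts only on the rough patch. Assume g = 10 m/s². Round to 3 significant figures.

x = 0.494 m

Initial energy: E₁ = mgh = (2.93)(10)(7.84) = 229.71 J
Friction removes W_f = μ_k mg d = (0.42)(2.93)(10)(3.60) = 44.30 J
Energy reaching the spring: E = 229.71 − 44.30 = 185.41 J
At max compression ½kx² = E ⇒ x = √(2E/k) = √(2 × 185.41/1520) = 0.4939 m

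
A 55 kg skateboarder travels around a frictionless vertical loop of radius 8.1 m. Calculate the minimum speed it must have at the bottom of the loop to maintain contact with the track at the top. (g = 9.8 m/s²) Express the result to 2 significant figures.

At the top: mg = mv_top²/r ⇒ v_top² = gr = 79.38 m²/s²
Energy from bottom to top (height 2r): ½mv_bot² = ½mv_top² + mg(2r)
v_bot² = gr + 4gr = 5gr = 396.9
v_bot = √(5gr) = 19.92 m/s

v = 20 m/s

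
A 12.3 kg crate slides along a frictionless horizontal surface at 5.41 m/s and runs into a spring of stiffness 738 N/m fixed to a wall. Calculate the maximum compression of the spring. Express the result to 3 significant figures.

All KE is stored as spring PE at maximum compression: ½mv² = ½kx²
x = v√(m/k) = 5.41 × √(12.3/738) = 0.6984 m

x = 0.698 m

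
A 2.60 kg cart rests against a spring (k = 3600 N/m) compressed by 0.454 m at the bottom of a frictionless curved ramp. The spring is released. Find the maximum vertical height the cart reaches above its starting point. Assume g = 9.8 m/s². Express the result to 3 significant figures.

h = 14.6 m

All spring PE becomes gravitational PE at the highest point: ½kx² = mgh
h = kx²/(2mg) = (3600)(0.454)²/(2 × 2.60 × 9.8) = 14.56 m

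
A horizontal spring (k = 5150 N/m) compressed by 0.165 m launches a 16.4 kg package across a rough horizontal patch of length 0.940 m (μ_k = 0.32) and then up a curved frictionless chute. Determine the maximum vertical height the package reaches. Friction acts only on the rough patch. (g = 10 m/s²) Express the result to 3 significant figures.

h = 0.127 m

Spring energy: E₀ = ½kx² = ½(5150)(0.165)² = 70.104 J
Friction: W_f = μ_k mg d = (0.32)(16.4)(10)(0.940) = 49.33 J
Energy at base of ramp: E = 70.104 − 49.33 = 20.773 J
At max height all remaining energy is PE: mgh = E ⇒ h = E/(mg) = 20.773/(16.4 × 10) = 0.1267 m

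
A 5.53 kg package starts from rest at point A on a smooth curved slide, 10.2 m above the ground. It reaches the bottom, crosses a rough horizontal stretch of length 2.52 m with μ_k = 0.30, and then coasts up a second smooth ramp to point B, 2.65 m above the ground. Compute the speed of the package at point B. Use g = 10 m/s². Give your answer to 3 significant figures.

v = 11.7 m/s

Energy at A: mgh₁ = (5.53)(10)(10.2) = 564.06 J
Friction loss: W_f = μ_k mg d = 41.81 J
At B: ½mv² + mgh₂ = mgh₁ − W_f
½mv² = 564.06 − 41.81 − 146.55 = 375.71 J
v = √(2 × 375.71/5.53) = 11.66 m/s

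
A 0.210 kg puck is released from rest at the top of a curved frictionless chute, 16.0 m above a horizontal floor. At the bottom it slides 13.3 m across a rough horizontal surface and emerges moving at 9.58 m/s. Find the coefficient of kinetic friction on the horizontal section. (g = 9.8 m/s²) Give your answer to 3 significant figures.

Energy bookkeeping (friction removes W_f = μ_k N d):
mgh = ½mv² + μ_k m g d
mgh = 32.928 J; ½mv² = 9.6365 J
W_f = 32.928 − 9.6365 = 23.29 J
μ_k = W_f/(mg·d) = 23.29/(2.058 × 13.3) = 0.8509

μ_k = 0.851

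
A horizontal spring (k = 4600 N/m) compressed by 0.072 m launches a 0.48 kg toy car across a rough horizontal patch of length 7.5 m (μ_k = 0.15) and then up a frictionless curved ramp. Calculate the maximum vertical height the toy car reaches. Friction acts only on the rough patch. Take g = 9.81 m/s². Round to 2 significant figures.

h = 1.4 m

Spring energy: E₀ = ½kx² = ½(4600)(0.072)² = 11.923 J
Friction: W_f = μ_k mg d = (0.15)(0.48)(9.81)(7.5) = 5.297 J
Energy at base of ramp: E = 11.923 − 5.297 = 6.6258 J
At max height all remaining energy is PE: mgh = E ⇒ h = E/(mg) = 6.6258/(0.48 × 9.81) = 1.407 m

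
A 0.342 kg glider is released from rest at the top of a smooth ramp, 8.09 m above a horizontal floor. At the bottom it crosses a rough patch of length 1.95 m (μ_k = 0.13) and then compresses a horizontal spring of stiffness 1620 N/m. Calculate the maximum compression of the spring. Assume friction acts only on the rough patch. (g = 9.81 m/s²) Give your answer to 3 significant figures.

Initial energy: E₁ = mgh = (0.342)(9.81)(8.09) = 27.142 J
Friction removes W_f = μ_k mg d = (0.13)(0.342)(9.81)(1.95) = 0.8505 J
Energy reaching the spring: E = 27.142 − 0.8505 = 26.292 J
At max compression ½kx² = E ⇒ x = √(2E/k) = √(2 × 26.292/1620) = 0.1802 m

x = 0.180 m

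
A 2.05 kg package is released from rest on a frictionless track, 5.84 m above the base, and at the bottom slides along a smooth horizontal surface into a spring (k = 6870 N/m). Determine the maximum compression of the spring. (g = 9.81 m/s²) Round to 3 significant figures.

Gravitational PE at the top equals spring PE at max compression: mgh = ½kx²
x = √(2mgh/k) = √(2 × 2.05 × 9.81 × 5.84 / 6870) = 0.1849 m

x = 0.185 m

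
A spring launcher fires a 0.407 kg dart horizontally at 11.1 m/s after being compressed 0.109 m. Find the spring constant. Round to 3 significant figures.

Energy stored in the spring equals the launch KE: ½kx² = ½mv²
k = mv²/x² = (0.407)(11.1)²/(0.109)² = 4221 N/m

k = 4220 N/m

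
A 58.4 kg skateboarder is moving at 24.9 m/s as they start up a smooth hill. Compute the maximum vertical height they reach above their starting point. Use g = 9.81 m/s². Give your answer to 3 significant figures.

h = 31.6 m

Setting KE at the bottom equal to PE gained: ½mv² = mgh
h = v²/(2g) = 24.9²/(2 × 9.81) = 31.60 m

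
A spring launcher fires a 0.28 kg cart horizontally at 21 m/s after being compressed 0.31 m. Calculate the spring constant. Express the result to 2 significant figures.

Spring PE at full compression equals KE at release: ½kx² = ½mv²
k = mv²/x² = (0.28)(21)²/(0.31)² = 1285 N/m

k = 1300 N/m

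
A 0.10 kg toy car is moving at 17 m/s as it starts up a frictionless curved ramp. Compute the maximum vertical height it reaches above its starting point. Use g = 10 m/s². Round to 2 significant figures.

h = 14 m

By energy conservation, ½mv² = mgh
h = v²/(2g) = 17²/(2 × 10) = 14.45 m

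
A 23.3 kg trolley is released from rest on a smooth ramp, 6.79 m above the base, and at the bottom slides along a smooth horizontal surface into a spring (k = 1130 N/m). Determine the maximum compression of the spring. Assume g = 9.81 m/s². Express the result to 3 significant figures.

Gravitational PE at the top equals spring PE at max compression: mgh = ½kx²
x = √(2mgh/k) = √(2 × 23.3 × 9.81 × 6.79 / 1130) = 1.657 m

x = 1.66 m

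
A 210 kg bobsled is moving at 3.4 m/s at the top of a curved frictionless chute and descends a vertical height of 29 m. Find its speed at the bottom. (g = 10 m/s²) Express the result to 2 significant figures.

v = 24 m/s

Energy conservation between the two points: ½mv₀² + mgh = ½mv²
v² = v₀² + 2gh = (3.4)² + 2(10)(29) = 591.56
v = √591.56 = 24.32 m/s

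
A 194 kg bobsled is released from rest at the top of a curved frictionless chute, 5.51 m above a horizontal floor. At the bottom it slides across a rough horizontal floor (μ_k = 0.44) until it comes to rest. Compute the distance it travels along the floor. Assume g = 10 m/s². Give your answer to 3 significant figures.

d = 12.5 m

Applying the work–energy principle:
At rest all PE has been dissipated by friction: mgh = μ_k m g d
d = h/μ_k = 5.51/0.44 = 12.52 m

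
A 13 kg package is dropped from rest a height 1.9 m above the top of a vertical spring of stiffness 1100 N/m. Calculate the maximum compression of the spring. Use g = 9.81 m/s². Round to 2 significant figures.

x = 0.79 m

Measuring PE from the top of the relaxed spring, at max compression the package has dropped H + x with zero KE, so:
mg(H + x) = ½kx²
½(1100)x² − (13)(9.81)x − (13)(9.81)(1.9) = 0
550.0x² − 127.5x − 242.3 = 0
x = [127.5 + √(16264 + 533075)]/(2 × 550.0) = 0.7897 m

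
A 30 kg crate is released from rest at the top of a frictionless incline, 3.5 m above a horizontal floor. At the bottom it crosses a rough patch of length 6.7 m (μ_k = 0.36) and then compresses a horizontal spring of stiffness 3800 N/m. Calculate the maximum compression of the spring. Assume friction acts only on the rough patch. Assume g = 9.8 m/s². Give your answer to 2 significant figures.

x = 0.41 m

Initial energy: E₁ = mgh = (30)(9.8)(3.5) = 1029.0 J
Friction removes W_f = μ_k mg d = (0.36)(30)(9.8)(6.7) = 709.1 J
Energy reaching the spring: E = 1029.0 − 709.1 = 319.87 J
At max compression ½kx² = E ⇒ x = √(2E/k) = √(2 × 319.87/3800) = 0.4103 m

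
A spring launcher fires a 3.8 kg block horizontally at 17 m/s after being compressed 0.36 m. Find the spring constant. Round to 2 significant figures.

Energy stored in the spring equals the launch KE: ½kx² = ½mv²
k = mv²/x² = (3.8)(17)²/(0.36)² = 8474 N/m

k = 8500 N/m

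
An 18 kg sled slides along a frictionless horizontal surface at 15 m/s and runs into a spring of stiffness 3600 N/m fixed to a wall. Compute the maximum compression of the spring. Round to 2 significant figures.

x = 1.1 m

All KE is stored as spring PE at maximum compression: ½mv² = ½kx²
x = v√(m/k) = 15 × √(18/3600) = 1.061 m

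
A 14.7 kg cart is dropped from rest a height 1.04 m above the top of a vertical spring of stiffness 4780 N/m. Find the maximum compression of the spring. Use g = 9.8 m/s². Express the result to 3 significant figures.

Let x be the compression. The total drop is H + x, and the cart is instantaneously at rest at max compression, so energy conservation gives:
mg(H + x) = ½kx²
½(4780)x² − (14.7)(9.8)x − (14.7)(9.8)(1.04) = 0
2390x² − 144.1x − 149.8 = 0
x = [144.1 + √(20753 + 1.4323e+06)]/(2 × 2390) = 0.2823 m

x = 0.282 m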